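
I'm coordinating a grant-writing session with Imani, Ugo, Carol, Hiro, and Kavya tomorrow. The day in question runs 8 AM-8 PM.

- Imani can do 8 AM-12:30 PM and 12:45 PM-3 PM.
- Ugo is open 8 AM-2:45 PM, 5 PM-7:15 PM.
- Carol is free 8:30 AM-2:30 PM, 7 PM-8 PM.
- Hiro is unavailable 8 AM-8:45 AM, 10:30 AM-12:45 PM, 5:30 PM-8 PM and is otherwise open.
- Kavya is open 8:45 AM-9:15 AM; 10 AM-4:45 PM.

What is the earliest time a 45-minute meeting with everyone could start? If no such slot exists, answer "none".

Imani free: 08:00-12:30, 12:45-15:00.
Ugo free: 08:00-14:45, 17:00-19:15.
Carol free: 08:30-14:30, 19:00-20:00.
Hiro free: 08:45-10:30, 12:45-17:30 (invert busy blocks within the working day).
Kavya free: 08:45-09:15, 10:00-16:45.
Imani ∩ Ugo: 08:00-12:30, 12:45-14:45.
Imani ∩ Ugo ∩ Carol: 08:30-12:30, 12:45-14:30.
Imani ∩ Ugo ∩ Carol ∩ Hiro: 08:45-10:30, 12:45-14:30.
Imani ∩ Ugo ∩ Carol ∩ Hiro ∩ Kavya: 08:45-09:15, 10:00-10:30, 12:45-14:30.
The first common window of at least 45 minutes is 12:45-14:30, so the earliest start is 12:45.

12:45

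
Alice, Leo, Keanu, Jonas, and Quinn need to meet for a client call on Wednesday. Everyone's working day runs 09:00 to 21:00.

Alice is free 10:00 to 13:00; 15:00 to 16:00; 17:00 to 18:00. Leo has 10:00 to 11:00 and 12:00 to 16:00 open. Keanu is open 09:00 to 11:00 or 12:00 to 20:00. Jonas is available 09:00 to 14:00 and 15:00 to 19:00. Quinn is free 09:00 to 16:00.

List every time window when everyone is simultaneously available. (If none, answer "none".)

Alice ∩ Leo: 10:00-11:00, 12:00-13:00, 15:00-16:00.
Alice ∩ Leo ∩ Keanu: 10:00-11:00, 12:00-13:00, 15:00-16:00.
Alice ∩ Leo ∩ Keanu ∩ Jonas: 10:00-11:00, 12:00-13:00, 15:00-16:00.
Alice ∩ Leo ∩ Keanu ∩ Jonas ∩ Quinn: 10:00-11:00, 12:00-13:00, 15:00-16:00.

10:00-11:00, 12:00-13:00, 15:00-16:00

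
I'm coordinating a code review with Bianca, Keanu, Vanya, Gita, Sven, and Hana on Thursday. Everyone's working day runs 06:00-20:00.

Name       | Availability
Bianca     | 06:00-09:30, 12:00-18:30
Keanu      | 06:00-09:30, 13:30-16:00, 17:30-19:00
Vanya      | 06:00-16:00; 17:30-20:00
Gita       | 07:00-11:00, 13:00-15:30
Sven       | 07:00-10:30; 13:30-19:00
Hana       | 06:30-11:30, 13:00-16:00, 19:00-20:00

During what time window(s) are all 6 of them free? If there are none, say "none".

Bianca ∩ Keanu: 06:00-09:30, 13:30-16:00, 17:30-18:30.
Bianca ∩ Keanu ∩ Vanya: 06:00-09:30, 13:30-16:00, 17:30-18:30.
Bianca ∩ Keanu ∩ Vanya ∩ Gita: 07:00-09:30, 13:30-15:30.
Bianca ∩ Keanu ∩ Vanya ∩ Gita ∩ Sven: 07:00-09:30, 13:30-15:30.
Bianca ∩ Keanu ∩ Vanya ∩ Gita ∩ Sven ∩ Hana: 07:00-09:30, 13:30-15:30.
Those are the intersection windows.

07:00-09:30, 13:30-15:30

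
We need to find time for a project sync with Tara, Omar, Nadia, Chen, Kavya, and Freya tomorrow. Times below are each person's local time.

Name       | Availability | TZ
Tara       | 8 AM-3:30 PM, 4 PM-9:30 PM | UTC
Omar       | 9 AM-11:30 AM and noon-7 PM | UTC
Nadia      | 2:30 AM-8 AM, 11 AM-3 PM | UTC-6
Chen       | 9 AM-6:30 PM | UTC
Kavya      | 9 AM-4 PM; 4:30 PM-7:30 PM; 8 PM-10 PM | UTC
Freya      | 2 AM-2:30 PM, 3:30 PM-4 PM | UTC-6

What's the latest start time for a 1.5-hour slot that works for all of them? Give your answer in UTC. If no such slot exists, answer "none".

17:00

Tara in UTC: 08:00-15:30, 16:00-21:30.
Omar in UTC: 09:00-11:30, 12:00-19:00.
Nadia in UTC: 08:30-14:00, 17:00-21:00 (add 6h to convert from UTC-6).
Chen in UTC: 09:00-18:30.
Kavya in UTC: 09:00-16:00, 16:30-19:30, 20:00-22:00.
Freya in UTC: 08:00-20:30, 21:30-22:00 (add 6h to convert from UTC-6).
Tara ∩ Omar: 09:00-11:30, 12:00-15:30, 16:00-19:00.
Tara ∩ Omar ∩ Nadia: 09:00-11:30, 12:00-14:00, 17:00-19:00.
Tara ∩ Omar ∩ Nadia ∩ Chen: 09:00-11:30, 12:00-14:00, 17:00-18:30.
Tara ∩ Omar ∩ Nadia ∩ Chen ∩ Kavya: 09:00-11:30, 12:00-14:00, 17:00-18:30.
Tara ∩ Omar ∩ Nadia ∩ Chen ∩ Kavya ∩ Freya: 09:00-11:30, 12:00-14:00, 17:00-18:30.
The last common window of at least 90 minutes is 17:00-18:30; a 90-minute meeting can start as late as 17:00 and still end by 18:30.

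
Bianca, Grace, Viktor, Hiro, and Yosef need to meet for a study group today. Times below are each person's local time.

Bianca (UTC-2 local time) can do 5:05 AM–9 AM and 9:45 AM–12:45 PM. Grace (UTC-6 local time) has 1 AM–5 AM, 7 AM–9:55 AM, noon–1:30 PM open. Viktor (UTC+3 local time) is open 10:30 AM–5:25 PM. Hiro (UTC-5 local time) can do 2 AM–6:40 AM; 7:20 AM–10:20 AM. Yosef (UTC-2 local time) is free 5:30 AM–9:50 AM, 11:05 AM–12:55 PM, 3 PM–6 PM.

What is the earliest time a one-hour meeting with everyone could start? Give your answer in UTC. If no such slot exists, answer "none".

07:30

Bianca in UTC: 07:05-11:00, 11:45-14:45 (add 2h to convert from UTC-2).
Grace in UTC: 07:00-11:00, 13:00-15:55, 18:00-19:30 (add 6h to convert from UTC-6).
Viktor in UTC: 07:30-14:25 (subtract 3h to convert from UTC+3).
Hiro in UTC: 07:00-11:40, 12:20-15:20 (add 5h to convert from UTC-5).
Yosef in UTC: 07:30-11:50, 13:05-14:55, 17:00-20:00 (add 2h to convert from UTC-2).
Bianca ∩ Grace: 07:05-11:00, 13:00-14:45.
Bianca ∩ Grace ∩ Viktor: 07:30-11:00, 13:00-14:25.
Bianca ∩ Grace ∩ Viktor ∩ Hiro: 07:30-11:00, 13:00-14:25.
Bianca ∩ Grace ∩ Viktor ∩ Hiro ∩ Yosef: 07:30-11:00, 13:05-14:25.
So the common availability across everyone is 07:30-11:00, 13:05-14:25.
The first common window of at least 60 minutes is 07:30-11:00, so the earliest start is 07:30.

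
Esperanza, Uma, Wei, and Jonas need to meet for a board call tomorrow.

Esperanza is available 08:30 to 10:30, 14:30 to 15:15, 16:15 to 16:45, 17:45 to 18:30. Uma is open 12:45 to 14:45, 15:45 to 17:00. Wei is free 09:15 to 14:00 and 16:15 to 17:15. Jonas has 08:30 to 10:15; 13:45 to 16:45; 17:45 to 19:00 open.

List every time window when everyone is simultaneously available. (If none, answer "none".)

Esperanza ∩ Uma: 14:30-14:45, 16:15-16:45.
Esperanza ∩ Uma ∩ Wei: 16:15-16:45.
Esperanza ∩ Uma ∩ Wei ∩ Jonas: 16:15-16:45.
So the common availability across everyone is 16:15-16:45.

16:15-16:45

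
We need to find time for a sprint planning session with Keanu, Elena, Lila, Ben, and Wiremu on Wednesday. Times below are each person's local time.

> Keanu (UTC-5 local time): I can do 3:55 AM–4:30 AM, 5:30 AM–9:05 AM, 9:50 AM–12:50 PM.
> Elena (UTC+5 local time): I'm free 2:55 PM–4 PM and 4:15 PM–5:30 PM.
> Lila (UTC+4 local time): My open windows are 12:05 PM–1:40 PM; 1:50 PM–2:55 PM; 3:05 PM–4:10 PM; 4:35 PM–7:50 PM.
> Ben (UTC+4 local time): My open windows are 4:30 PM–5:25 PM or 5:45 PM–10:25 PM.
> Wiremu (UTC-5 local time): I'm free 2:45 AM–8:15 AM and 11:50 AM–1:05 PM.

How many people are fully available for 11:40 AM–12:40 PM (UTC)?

2

Keanu in UTC: 08:55-09:30, 10:30-14:05, 14:50-17:50 (add 5h to convert from UTC-5).
Elena in UTC: 09:55-11:00, 11:15-12:30 (subtract 5h to convert from UTC+5).
Lila in UTC: 08:05-09:40, 09:50-10:55, 11:05-12:10, 12:35-15:50 (subtract 4h to convert from UTC+4).
Ben in UTC: 12:30-13:25, 13:45-18:25 (subtract 4h to convert from UTC+4).
Wiremu in UTC: 07:45-13:15, 16:50-18:05 (add 5h to convert from UTC-5).
Keanu and Wiremu can make the full 11:40-12:40 slot — that's 2.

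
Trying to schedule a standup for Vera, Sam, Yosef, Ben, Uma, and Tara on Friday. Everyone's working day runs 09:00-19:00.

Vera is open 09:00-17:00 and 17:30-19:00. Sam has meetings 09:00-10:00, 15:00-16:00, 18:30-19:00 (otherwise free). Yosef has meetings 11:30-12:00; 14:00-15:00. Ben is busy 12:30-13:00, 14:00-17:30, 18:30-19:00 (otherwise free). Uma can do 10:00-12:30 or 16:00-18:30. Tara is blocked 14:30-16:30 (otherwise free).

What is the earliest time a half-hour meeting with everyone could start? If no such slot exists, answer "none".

10:00

Vera free: 09:00-17:00, 17:30-19:00.
Sam free: 10:00-15:00, 16:00-18:30 (invert busy blocks within the working day).
Yosef free: 09:00-11:30, 12:00-14:00, 15:00-19:00 (invert busy blocks within the working day).
Ben free: 09:00-12:30, 13:00-14:00, 17:30-18:30 (invert busy blocks within the working day).
Uma free: 10:00-12:30, 16:00-18:30.
Tara free: 09:00-14:30, 16:30-19:00 (invert busy blocks within the working day).
Vera ∩ Sam: 10:00-15:00, 16:00-17:00, 17:30-18:30.
Vera ∩ Sam ∩ Yosef: 10:00-11:30, 12:00-14:00, 16:00-17:00, 17:30-18:30.
Vera ∩ Sam ∩ Yosef ∩ Ben: 10:00-11:30, 12:00-12:30, 13:00-14:00, 17:30-18:30.
Vera ∩ Sam ∩ Yosef ∩ Ben ∩ Uma: 10:00-11:30, 12:00-12:30, 17:30-18:30.
Vera ∩ Sam ∩ Yosef ∩ Ben ∩ Uma ∩ Tara: 10:00-11:30, 12:00-12:30, 17:30-18:30.
The first common window of at least 30 minutes is 10:00-11:30, so the earliest start is 10:00.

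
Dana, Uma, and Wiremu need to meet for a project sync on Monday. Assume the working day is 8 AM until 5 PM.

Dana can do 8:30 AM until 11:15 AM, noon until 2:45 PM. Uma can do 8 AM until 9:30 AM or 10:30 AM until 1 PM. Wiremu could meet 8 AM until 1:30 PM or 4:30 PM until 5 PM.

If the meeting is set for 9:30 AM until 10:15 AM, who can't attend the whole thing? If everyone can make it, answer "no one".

Uma

Dana: free for 09:30-10:15. Uma: not fully free for 09:30-10:15. Wiremu: free for 09:30-10:15.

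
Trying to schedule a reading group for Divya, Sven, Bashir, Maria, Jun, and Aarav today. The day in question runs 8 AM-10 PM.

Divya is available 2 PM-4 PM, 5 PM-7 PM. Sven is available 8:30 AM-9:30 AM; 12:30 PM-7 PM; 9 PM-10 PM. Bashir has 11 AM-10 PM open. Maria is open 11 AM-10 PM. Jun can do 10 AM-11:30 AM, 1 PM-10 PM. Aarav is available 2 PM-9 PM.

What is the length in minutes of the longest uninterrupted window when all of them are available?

120

Divya ∩ Sven: 14:00-16:00, 17:00-19:00.
Divya ∩ Sven ∩ Bashir: 14:00-16:00, 17:00-19:00.
Divya ∩ Sven ∩ Bashir ∩ Maria: 14:00-16:00, 17:00-19:00.
Divya ∩ Sven ∩ Bashir ∩ Maria ∩ Jun: 14:00-16:00, 17:00-19:00.
Divya ∩ Sven ∩ Bashir ∩ Maria ∩ Jun ∩ Aarav: 14:00-16:00, 17:00-19:00.
The longest is 14:00-16:00 at 120 minutes.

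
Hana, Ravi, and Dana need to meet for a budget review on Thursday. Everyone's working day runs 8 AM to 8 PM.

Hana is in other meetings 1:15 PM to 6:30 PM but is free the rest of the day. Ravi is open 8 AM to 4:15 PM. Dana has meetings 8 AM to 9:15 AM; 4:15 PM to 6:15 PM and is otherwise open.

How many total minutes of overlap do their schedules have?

Hana free: 08:00-13:15, 18:30-20:00 (invert busy blocks within the working day).
Ravi free: 08:00-16:15.
Dana free: 09:15-16:15, 18:15-20:00 (invert busy blocks within the working day).
Hana ∩ Ravi: 08:00-13:15.
Hana ∩ Ravi ∩ Dana: 09:15-13:15.
That's a single block of 240 minutes.

240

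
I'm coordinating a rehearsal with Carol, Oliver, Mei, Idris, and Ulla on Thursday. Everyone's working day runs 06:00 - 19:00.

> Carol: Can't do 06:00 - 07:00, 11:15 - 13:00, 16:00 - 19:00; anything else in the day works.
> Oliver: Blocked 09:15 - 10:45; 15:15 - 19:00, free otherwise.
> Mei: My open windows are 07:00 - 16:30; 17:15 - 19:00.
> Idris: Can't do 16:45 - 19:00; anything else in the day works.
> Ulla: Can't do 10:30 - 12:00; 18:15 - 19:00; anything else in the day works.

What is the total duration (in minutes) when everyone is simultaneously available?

270

Carol free: 07:00-11:15, 13:00-16:00 (invert busy blocks within the working day).
Oliver free: 06:00-09:15, 10:45-15:15 (invert busy blocks within the working day).
Mei free: 07:00-16:30, 17:15-19:00.
Idris free: 06:00-16:45 (invert busy blocks within the working day).
Ulla free: 06:00-10:30, 12:00-18:15 (invert busy blocks within the working day).
Carol ∩ Oliver: 07:00-09:15, 10:45-11:15, 13:00-15:15.
Carol ∩ Oliver ∩ Mei: 07:00-09:15, 10:45-11:15, 13:00-15:15.
Carol ∩ Oliver ∩ Mei ∩ Idris: 07:00-09:15, 10:45-11:15, 13:00-15:15.
Carol ∩ Oliver ∩ Mei ∩ Idris ∩ Ulla: 07:00-09:15, 13:00-15:15.
Summing the common windows: 135 + 135 = 270 minutes.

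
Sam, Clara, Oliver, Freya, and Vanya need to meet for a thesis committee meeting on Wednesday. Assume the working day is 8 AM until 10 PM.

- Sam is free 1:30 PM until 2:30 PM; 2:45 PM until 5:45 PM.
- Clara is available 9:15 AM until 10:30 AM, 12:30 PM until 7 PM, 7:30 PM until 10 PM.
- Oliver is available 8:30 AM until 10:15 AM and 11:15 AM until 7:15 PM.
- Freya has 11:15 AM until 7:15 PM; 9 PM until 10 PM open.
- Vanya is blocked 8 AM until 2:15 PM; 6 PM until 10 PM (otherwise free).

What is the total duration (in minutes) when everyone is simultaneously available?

195

Sam free: 13:30-14:30, 14:45-17:45.
Clara free: 09:15-10:30, 12:30-19:00, 19:30-22:00.
Oliver free: 08:30-10:15, 11:15-19:15.
Freya free: 11:15-19:15, 21:00-22:00.
Vanya free: 14:15-18:00 (invert busy blocks within the working day).
Sam ∩ Clara: 13:30-14:30, 14:45-17:45.
Sam ∩ Clara ∩ Oliver: 13:30-14:30, 14:45-17:45.
Sam ∩ Clara ∩ Oliver ∩ Freya: 13:30-14:30, 14:45-17:45.
Sam ∩ Clara ∩ Oliver ∩ Freya ∩ Vanya: 14:15-14:30, 14:45-17:45.
Summing the common windows: 15 + 180 = 195 minutes.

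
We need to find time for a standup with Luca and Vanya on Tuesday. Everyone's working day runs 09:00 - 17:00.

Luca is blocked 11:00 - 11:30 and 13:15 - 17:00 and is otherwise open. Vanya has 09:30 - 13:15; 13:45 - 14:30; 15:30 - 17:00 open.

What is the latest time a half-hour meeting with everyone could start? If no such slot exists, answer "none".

Luca free: 09:00-11:00, 11:30-13:15 (invert busy blocks within the working day).
Vanya free: 09:30-13:15, 13:45-14:30, 15:30-17:00.
Luca ∩ Vanya: 09:30-11:00, 11:30-13:15.
The last common window of at least 30 minutes is 11:30-13:15; a 30-minute meeting can start as late as 12:45 and still end by 13:15.

12:45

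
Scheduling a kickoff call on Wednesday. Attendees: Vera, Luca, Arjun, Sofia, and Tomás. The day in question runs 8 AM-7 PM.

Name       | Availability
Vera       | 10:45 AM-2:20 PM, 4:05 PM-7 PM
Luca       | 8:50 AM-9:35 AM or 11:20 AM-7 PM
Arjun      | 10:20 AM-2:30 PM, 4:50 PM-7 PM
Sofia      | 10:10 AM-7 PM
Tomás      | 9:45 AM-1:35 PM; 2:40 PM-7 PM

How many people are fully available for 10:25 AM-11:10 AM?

3

Arjun, Sofia, and Tomás can make the full 10:25-11:10 slot — that's 3.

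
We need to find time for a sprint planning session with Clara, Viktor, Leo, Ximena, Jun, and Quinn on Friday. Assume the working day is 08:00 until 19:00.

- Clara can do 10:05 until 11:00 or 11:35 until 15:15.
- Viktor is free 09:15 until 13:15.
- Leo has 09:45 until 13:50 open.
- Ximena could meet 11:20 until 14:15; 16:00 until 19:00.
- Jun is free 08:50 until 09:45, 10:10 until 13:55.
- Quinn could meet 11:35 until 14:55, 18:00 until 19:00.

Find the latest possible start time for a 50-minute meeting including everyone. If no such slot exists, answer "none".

Clara ∩ Viktor: 10:05-11:00, 11:35-13:15.
Clara ∩ Viktor ∩ Leo: 10:05-11:00, 11:35-13:15.
Clara ∩ Viktor ∩ Leo ∩ Ximena: 11:35-13:15.
Clara ∩ Viktor ∩ Leo ∩ Ximena ∩ Jun: 11:35-13:15.
Clara ∩ Viktor ∩ Leo ∩ Ximena ∩ Jun ∩ Quinn: 11:35-13:15.
The last common window of at least 50 minutes is 11:35-13:15; a 50-minute meeting can start as late as 12:25 and still end by 13:15.

12:25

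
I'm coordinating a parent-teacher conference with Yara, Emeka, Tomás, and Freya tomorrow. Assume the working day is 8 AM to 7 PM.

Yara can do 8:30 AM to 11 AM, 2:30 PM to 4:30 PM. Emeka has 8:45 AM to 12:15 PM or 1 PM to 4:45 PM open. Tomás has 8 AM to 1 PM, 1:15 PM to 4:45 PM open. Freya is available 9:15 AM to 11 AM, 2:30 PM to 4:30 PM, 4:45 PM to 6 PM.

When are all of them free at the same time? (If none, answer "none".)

09:15-11:00, 14:30-16:30

Yara ∩ Emeka: 08:45-11:00, 14:30-16:30.
Yara ∩ Emeka ∩ Tomás: 08:45-11:00, 14:30-16:30.
Yara ∩ Emeka ∩ Tomás ∩ Freya: 09:15-11:00, 14:30-16:30.
So the common availability across everyone is 09:15-11:00, 14:30-16:30.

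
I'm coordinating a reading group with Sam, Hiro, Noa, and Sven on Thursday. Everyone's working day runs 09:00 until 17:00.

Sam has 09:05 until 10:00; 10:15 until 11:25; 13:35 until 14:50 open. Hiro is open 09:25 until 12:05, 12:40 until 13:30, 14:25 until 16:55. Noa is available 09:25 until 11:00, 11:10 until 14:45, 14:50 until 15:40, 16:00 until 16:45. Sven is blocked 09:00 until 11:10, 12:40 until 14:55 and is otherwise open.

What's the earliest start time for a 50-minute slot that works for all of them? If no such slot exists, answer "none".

Sam free: 09:05-10:00, 10:15-11:25, 13:35-14:50.
Hiro free: 09:25-12:05, 12:40-13:30, 14:25-16:55.
Noa free: 09:25-11:00, 11:10-14:45, 14:50-15:40, 16:00-16:45.
Sven free: 11:10-12:40, 14:55-17:00 (invert busy blocks within the working day).
Sam ∩ Hiro: 09:25-10:00, 10:15-11:25, 14:25-14:50.
Sam ∩ Hiro ∩ Noa: 09:25-10:00, 10:15-11:00, 11:10-11:25, 14:25-14:45.
Sam ∩ Hiro ∩ Noa ∩ Sven: 11:10-11:25.
Those are the intersection windows.
No common window is at least 50 minutes long.

none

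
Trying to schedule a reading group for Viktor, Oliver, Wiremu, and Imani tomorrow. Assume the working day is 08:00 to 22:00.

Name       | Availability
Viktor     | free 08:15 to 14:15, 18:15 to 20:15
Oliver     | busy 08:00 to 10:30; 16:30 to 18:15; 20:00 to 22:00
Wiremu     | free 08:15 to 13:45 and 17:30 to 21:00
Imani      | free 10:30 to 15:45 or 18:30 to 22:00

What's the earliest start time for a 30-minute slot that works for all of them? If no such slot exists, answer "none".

10:30

Viktor free: 08:15-14:15, 18:15-20:15.
Oliver free: 10:30-16:30, 18:15-20:00 (invert busy blocks within the working day).
Wiremu free: 08:15-13:45, 17:30-21:00.
Imani free: 10:30-15:45, 18:30-22:00.
Viktor ∩ Oliver: 10:30-14:15, 18:15-20:00.
Viktor ∩ Oliver ∩ Wiremu: 10:30-13:45, 18:15-20:00.
Viktor ∩ Oliver ∩ Wiremu ∩ Imani: 10:30-13:45, 18:30-20:00.
The first common window of at least 30 minutes is 10:30-13:45, so the earliest start is 10:30.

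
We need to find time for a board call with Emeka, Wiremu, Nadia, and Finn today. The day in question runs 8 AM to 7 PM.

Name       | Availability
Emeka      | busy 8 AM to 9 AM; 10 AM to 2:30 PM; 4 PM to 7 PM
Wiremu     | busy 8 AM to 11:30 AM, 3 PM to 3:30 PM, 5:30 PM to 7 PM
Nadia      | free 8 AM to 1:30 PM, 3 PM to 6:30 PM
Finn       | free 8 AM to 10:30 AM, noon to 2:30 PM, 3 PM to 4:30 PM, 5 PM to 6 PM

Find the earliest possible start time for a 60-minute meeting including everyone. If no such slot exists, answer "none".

Emeka free: 09:00-10:00, 14:30-16:00 (invert busy blocks within the working day).
Wiremu free: 11:30-15:00, 15:30-17:30 (invert busy blocks within the working day).
Nadia free: 08:00-13:30, 15:00-18:30.
Finn free: 08:00-10:30, 12:00-14:30, 15:00-16:30, 17:00-18:00.
Emeka ∩ Wiremu: 14:30-15:00, 15:30-16:00.
Emeka ∩ Wiremu ∩ Nadia: 15:30-16:00.
Emeka ∩ Wiremu ∩ Nadia ∩ Finn: 15:30-16:00.
No common window is at least 60 minutes long.

none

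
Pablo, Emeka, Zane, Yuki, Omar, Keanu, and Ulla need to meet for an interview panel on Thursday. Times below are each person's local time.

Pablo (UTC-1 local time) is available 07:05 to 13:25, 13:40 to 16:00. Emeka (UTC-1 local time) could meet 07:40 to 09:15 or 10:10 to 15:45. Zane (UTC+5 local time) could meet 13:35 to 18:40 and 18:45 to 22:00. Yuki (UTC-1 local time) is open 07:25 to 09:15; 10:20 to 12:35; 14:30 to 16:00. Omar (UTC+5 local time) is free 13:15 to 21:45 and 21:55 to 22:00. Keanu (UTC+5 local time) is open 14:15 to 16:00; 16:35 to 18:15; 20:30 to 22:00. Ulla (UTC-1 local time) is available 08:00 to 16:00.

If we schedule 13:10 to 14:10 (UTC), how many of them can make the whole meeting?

4

Pablo in UTC: 08:05-14:25, 14:40-17:00 (add 1h to convert from UTC-1).
Emeka in UTC: 08:40-10:15, 11:10-16:45 (add 1h to convert from UTC-1).
Zane in UTC: 08:35-13:40, 13:45-17:00 (subtract 5h to convert from UTC+5).
Yuki in UTC: 08:25-10:15, 11:20-13:35, 15:30-17:00 (add 1h to convert from UTC-1).
Omar in UTC: 08:15-16:45, 16:55-17:00 (subtract 5h to convert from UTC+5).
Keanu in UTC: 09:15-11:00, 11:35-13:15, 15:30-17:00 (subtract 5h to convert from UTC+5).
Ulla in UTC: 09:00-17:00 (add 1h to convert from UTC-1).
Pablo, Emeka, Omar, and Ulla can make the full 13:10-14:10 slot — that's 4.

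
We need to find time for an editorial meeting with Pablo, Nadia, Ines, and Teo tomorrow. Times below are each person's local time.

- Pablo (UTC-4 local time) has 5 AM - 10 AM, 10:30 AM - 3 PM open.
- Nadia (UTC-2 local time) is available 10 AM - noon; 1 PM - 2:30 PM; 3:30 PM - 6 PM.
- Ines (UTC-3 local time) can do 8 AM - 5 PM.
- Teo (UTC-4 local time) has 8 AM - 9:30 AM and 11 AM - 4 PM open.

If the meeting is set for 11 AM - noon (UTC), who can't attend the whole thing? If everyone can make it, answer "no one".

Pablo in UTC: 09:00-14:00, 14:30-19:00 (add 4h to convert from UTC-4).
Nadia in UTC: 12:00-14:00, 15:00-16:30, 17:30-20:00 (add 2h to convert from UTC-2).
Ines in UTC: 11:00-20:00 (add 3h to convert from UTC-3).
Teo in UTC: 12:00-13:30, 15:00-20:00 (add 4h to convert from UTC-4).
Pablo: free for 11:00-12:00. Nadia: not fully free for 11:00-12:00. Ines: free for 11:00-12:00. Teo: not fully free for 11:00-12:00.

Nadia, Teo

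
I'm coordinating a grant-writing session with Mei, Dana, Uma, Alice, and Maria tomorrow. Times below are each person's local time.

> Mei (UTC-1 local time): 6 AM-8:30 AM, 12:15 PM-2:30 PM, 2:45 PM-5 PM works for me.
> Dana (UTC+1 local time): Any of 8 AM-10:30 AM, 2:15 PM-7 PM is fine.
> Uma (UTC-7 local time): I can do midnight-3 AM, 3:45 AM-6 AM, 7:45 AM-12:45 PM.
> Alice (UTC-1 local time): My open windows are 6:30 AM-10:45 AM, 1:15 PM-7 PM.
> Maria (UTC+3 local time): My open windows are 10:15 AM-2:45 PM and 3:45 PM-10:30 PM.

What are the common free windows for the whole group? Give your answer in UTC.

07:30-09:30, 14:45-15:30, 15:45-18:00

Mei in UTC: 07:00-09:30, 13:15-15:30, 15:45-18:00 (add 1h to convert from UTC-1).
Dana in UTC: 07:00-09:30, 13:15-18:00 (subtract 1h to convert from UTC+1).
Uma in UTC: 07:00-10:00, 10:45-13:00, 14:45-19:45 (add 7h to convert from UTC-7).
Alice in UTC: 07:30-11:45, 14:15-20:00 (add 1h to convert from UTC-1).
Maria in UTC: 07:15-11:45, 12:45-19:30 (subtract 3h to convert from UTC+3).
Mei ∩ Dana: 07:00-09:30, 13:15-15:30, 15:45-18:00.
Mei ∩ Dana ∩ Uma: 07:00-09:30, 14:45-15:30, 15:45-18:00.
Mei ∩ Dana ∩ Uma ∩ Alice: 07:30-09:30, 14:45-15:30, 15:45-18:00.
Mei ∩ Dana ∩ Uma ∩ Alice ∩ Maria: 07:30-09:30, 14:45-15:30, 15:45-18:00.
Those are the intersection windows.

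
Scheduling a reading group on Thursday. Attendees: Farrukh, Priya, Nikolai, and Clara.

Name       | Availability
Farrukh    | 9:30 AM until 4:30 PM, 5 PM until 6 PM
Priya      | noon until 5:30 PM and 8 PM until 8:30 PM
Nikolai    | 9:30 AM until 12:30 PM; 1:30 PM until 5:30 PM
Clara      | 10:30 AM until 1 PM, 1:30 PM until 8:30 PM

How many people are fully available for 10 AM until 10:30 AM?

2

Farrukh and Nikolai can make the full 10:00-10:30 slot — that's 2.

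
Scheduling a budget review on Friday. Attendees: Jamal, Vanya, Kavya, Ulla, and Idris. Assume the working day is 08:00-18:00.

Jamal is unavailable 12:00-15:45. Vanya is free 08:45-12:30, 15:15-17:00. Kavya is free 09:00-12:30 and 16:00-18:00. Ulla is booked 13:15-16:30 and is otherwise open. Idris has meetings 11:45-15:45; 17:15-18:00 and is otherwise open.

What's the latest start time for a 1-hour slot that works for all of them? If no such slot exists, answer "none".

10:45

Jamal free: 08:00-12:00, 15:45-18:00 (invert busy blocks within the working day).
Vanya free: 08:45-12:30, 15:15-17:00.
Kavya free: 09:00-12:30, 16:00-18:00.
Ulla free: 08:00-13:15, 16:30-18:00 (invert busy blocks within the working day).
Idris free: 08:00-11:45, 15:45-17:15 (invert busy blocks within the working day).
Jamal ∩ Vanya: 08:45-12:00, 15:45-17:00.
Jamal ∩ Vanya ∩ Kavya: 09:00-12:00, 16:00-17:00.
Jamal ∩ Vanya ∩ Kavya ∩ Ulla: 09:00-12:00, 16:30-17:00.
Jamal ∩ Vanya ∩ Kavya ∩ Ulla ∩ Idris: 09:00-11:45, 16:30-17:00.
The last common window of at least 60 minutes is 09:00-11:45; a 60-minute meeting can start as late as 10:45 and still end by 11:45.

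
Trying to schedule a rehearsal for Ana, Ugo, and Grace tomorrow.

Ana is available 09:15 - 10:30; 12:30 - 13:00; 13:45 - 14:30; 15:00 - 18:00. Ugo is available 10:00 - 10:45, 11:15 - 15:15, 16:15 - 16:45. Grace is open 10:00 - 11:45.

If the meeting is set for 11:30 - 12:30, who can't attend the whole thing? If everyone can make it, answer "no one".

Ana: not fully free for 11:30-12:30. Ugo: free for 11:30-12:30. Grace: not fully free for 11:30-12:30.

Ana, Grace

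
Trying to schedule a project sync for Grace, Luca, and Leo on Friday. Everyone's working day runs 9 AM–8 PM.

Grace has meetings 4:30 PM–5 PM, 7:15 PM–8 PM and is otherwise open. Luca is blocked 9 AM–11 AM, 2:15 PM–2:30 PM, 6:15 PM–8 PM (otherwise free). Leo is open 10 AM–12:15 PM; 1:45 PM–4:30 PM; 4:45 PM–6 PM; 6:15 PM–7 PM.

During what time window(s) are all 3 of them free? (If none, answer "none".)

Grace free: 09:00-16:30, 17:00-19:15 (invert busy blocks within the working day).
Luca free: 11:00-14:15, 14:30-18:15 (invert busy blocks within the working day).
Leo free: 10:00-12:15, 13:45-16:30, 16:45-18:00, 18:15-19:00.
Grace ∩ Luca: 11:00-14:15, 14:30-16:30, 17:00-18:15.
Grace ∩ Luca ∩ Leo: 11:00-12:15, 13:45-14:15, 14:30-16:30, 17:00-18:00.
So the common availability across everyone is 11:00-12:15, 13:45-14:15, 14:30-16:30, 17:00-18:00.

11:00-12:15, 13:45-14:15, 14:30-16:30, 17:00-18:00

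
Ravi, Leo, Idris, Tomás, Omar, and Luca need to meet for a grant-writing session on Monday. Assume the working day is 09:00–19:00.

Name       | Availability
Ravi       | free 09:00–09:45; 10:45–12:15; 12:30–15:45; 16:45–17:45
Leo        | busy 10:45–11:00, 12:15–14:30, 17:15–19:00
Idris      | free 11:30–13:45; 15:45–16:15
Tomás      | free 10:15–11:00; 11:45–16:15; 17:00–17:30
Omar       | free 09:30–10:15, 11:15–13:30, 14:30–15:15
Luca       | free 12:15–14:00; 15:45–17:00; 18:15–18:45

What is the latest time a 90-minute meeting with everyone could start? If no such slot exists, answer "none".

none

Ravi free: 09:00-09:45, 10:45-12:15, 12:30-15:45, 16:45-17:45.
Leo free: 09:00-10:45, 11:00-12:15, 14:30-17:15 (invert busy blocks within the working day).
Idris free: 11:30-13:45, 15:45-16:15.
Tomás free: 10:15-11:00, 11:45-16:15, 17:00-17:30.
Omar free: 09:30-10:15, 11:15-13:30, 14:30-15:15.
Luca free: 12:15-14:00, 15:45-17:00, 18:15-18:45.
Ravi ∩ Leo: 09:00-09:45, 11:00-12:15, 14:30-15:45, 16:45-17:15.
Ravi ∩ Leo ∩ Idris: 11:30-12:15.
Ravi ∩ Leo ∩ Idris ∩ Tomás: 11:45-12:15.
Ravi ∩ Leo ∩ Idris ∩ Tomás ∩ Omar: 11:45-12:15.
Ravi ∩ Leo ∩ Idris ∩ Tomás ∩ Omar ∩ Luca: ∅.
There is no time when everyone is free.
No common window is at least 90 minutes long.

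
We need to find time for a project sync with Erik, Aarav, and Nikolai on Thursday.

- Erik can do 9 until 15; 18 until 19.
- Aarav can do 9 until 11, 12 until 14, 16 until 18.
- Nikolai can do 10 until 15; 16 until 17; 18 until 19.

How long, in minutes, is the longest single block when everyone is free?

Erik ∩ Aarav: 09:00-11:00, 12:00-14:00.
Erik ∩ Aarav ∩ Nikolai: 10:00-11:00, 12:00-14:00.
The longest is 12:00-14:00 at 120 minutes.

120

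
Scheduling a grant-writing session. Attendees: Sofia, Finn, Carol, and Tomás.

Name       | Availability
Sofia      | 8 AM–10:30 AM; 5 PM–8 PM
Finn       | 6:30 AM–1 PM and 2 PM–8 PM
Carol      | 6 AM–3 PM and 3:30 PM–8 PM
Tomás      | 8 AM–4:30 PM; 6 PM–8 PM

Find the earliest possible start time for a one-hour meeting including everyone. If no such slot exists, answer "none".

Sofia ∩ Finn: 08:00-10:30, 17:00-20:00.
Sofia ∩ Finn ∩ Carol: 08:00-10:30, 17:00-20:00.
Sofia ∩ Finn ∩ Carol ∩ Tomás: 08:00-10:30, 18:00-20:00.
The first common window of at least 60 minutes is 08:00-10:30, so the earliest start is 08:00.

08:00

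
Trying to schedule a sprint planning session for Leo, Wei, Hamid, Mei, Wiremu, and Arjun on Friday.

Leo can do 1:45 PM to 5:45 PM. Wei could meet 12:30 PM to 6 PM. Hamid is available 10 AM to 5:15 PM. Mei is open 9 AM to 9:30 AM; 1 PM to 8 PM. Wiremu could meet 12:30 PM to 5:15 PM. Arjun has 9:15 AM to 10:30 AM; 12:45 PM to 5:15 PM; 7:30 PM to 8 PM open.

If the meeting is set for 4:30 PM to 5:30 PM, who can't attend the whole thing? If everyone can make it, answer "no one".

Arjun, Hamid, Wiremu

Leo: free for 16:30-17:30. Wei: free for 16:30-17:30. Hamid: not fully free for 16:30-17:30. Mei: free for 16:30-17:30. Wiremu: not fully free for 16:30-17:30. Arjun: not fully free for 16:30-17:30.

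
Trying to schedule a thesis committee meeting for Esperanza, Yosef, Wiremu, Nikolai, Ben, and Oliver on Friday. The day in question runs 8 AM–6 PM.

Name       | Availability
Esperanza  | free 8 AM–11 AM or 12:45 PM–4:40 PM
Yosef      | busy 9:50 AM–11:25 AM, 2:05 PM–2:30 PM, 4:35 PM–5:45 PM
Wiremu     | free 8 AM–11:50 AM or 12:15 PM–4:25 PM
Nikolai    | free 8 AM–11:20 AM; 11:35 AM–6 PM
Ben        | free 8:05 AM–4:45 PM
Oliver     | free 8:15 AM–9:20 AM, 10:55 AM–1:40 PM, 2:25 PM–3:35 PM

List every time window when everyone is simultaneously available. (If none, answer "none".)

08:15-09:20, 12:45-13:40, 14:30-15:35

Esperanza free: 08:00-11:00, 12:45-16:40.
Yosef free: 08:00-09:50, 11:25-14:05, 14:30-16:35, 17:45-18:00 (invert busy blocks within the working day).
Wiremu free: 08:00-11:50, 12:15-16:25.
Nikolai free: 08:00-11:20, 11:35-18:00.
Ben free: 08:05-16:45.
Oliver free: 08:15-09:20, 10:55-13:40, 14:25-15:35.
Esperanza ∩ Yosef: 08:00-09:50, 12:45-14:05, 14:30-16:35.
Esperanza ∩ Yosef ∩ Wiremu: 08:00-09:50, 12:45-14:05, 14:30-16:25.
Esperanza ∩ Yosef ∩ Wiremu ∩ Nikolai: 08:00-09:50, 12:45-14:05, 14:30-16:25.
Esperanza ∩ Yosef ∩ Wiremu ∩ Nikolai ∩ Ben: 08:05-09:50, 12:45-14:05, 14:30-16:25.
Esperanza ∩ Yosef ∩ Wiremu ∩ Nikolai ∩ Ben ∩ Oliver: 08:15-09:20, 12:45-13:40, 14:30-15:35.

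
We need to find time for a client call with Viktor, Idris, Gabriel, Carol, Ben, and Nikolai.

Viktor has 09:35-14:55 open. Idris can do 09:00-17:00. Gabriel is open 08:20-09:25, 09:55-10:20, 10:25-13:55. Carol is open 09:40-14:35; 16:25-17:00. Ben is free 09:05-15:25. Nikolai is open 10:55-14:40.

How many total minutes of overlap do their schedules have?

Viktor ∩ Idris: 09:35-14:55.
Viktor ∩ Idris ∩ Gabriel: 09:55-10:20, 10:25-13:55.
Viktor ∩ Idris ∩ Gabriel ∩ Carol: 09:55-10:20, 10:25-13:55.
Viktor ∩ Idris ∩ Gabriel ∩ Carol ∩ Ben: 09:55-10:20, 10:25-13:55.
Viktor ∩ Idris ∩ Gabriel ∩ Carol ∩ Ben ∩ Nikolai: 10:55-13:55.
That's a single block of 180 minutes.

180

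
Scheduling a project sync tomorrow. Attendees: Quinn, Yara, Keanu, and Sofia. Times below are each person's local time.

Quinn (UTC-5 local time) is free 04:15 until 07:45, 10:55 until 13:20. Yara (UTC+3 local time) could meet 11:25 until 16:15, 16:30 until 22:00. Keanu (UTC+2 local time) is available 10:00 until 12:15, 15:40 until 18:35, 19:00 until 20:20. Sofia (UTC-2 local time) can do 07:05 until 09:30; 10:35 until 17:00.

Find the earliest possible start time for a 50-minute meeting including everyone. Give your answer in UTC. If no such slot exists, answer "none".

09:15

Quinn in UTC: 09:15-12:45, 15:55-18:20 (add 5h to convert from UTC-5).
Yara in UTC: 08:25-13:15, 13:30-19:00 (subtract 3h to convert from UTC+3).
Keanu in UTC: 08:00-10:15, 13:40-16:35, 17:00-18:20 (subtract 2h to convert from UTC+2).
Sofia in UTC: 09:05-11:30, 12:35-19:00 (add 2h to convert from UTC-2).
Quinn ∩ Yara: 09:15-12:45, 15:55-18:20.
Quinn ∩ Yara ∩ Keanu: 09:15-10:15, 15:55-16:35, 17:00-18:20.
Quinn ∩ Yara ∩ Keanu ∩ Sofia: 09:15-10:15, 15:55-16:35, 17:00-18:20.
The first common window of at least 50 minutes is 09:15-10:15, so the earliest start is 09:15.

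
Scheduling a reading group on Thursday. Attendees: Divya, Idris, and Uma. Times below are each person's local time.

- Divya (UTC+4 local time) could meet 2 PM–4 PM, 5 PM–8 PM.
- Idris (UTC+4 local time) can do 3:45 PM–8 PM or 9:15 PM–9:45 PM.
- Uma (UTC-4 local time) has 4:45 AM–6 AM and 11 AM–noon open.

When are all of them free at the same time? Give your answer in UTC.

Divya in UTC: 10:00-12:00, 13:00-16:00 (subtract 4h to convert from UTC+4).
Idris in UTC: 11:45-16:00, 17:15-17:45 (subtract 4h to convert from UTC+4).
Uma in UTC: 08:45-10:00, 15:00-16:00 (add 4h to convert from UTC-4).
Divya ∩ Idris: 11:45-12:00, 13:00-16:00.
Divya ∩ Idris ∩ Uma: 15:00-16:00.
Those are the intersection windows.

15:00-16:00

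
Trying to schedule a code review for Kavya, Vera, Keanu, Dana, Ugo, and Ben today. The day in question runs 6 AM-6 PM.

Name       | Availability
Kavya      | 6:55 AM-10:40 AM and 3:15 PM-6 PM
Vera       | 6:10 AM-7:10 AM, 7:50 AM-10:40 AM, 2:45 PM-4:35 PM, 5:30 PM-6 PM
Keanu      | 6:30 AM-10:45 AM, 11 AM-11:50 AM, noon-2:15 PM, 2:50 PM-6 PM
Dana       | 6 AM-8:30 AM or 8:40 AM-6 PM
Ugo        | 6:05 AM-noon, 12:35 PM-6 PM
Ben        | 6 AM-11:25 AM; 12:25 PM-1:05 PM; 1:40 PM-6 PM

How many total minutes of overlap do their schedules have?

285

Kavya ∩ Vera: 06:55-07:10, 07:50-10:40, 15:15-16:35, 17:30-18:00.
Kavya ∩ Vera ∩ Keanu: 06:55-07:10, 07:50-10:40, 15:15-16:35, 17:30-18:00.
Kavya ∩ Vera ∩ Keanu ∩ Dana: 06:55-07:10, 07:50-08:30, 08:40-10:40, 15:15-16:35, 17:30-18:00.
Kavya ∩ Vera ∩ Keanu ∩ Dana ∩ Ugo: 06:55-07:10, 07:50-08:30, 08:40-10:40, 15:15-16:35, 17:30-18:00.
Kavya ∩ Vera ∩ Keanu ∩ Dana ∩ Ugo ∩ Ben: 06:55-07:10, 07:50-08:30, 08:40-10:40, 15:15-16:35, 17:30-18:00.
Summing the common windows: 15 + 40 + 120 + 80 + 30 = 285 minutes.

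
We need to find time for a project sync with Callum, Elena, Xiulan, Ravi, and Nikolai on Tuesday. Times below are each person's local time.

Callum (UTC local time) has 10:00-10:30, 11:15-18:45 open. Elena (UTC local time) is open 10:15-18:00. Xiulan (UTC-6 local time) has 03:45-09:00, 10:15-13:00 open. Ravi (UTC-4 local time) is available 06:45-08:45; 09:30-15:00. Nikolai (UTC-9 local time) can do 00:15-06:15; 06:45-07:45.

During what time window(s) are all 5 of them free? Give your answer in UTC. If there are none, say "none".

11:15-12:45, 13:30-15:00, 16:15-16:45

Callum in UTC: 10:00-10:30, 11:15-18:45.
Elena in UTC: 10:15-18:00.
Xiulan in UTC: 09:45-15:00, 16:15-19:00 (add 6h to convert from UTC-6).
Ravi in UTC: 10:45-12:45, 13:30-19:00 (add 4h to convert from UTC-4).
Nikolai in UTC: 09:15-15:15, 15:45-16:45 (add 9h to convert from UTC-9).
Callum ∩ Elena: 10:15-10:30, 11:15-18:00.
Callum ∩ Elena ∩ Xiulan: 10:15-10:30, 11:15-15:00, 16:15-18:00.
Callum ∩ Elena ∩ Xiulan ∩ Ravi: 11:15-12:45, 13:30-15:00, 16:15-18:00.
Callum ∩ Elena ∩ Xiulan ∩ Ravi ∩ Nikolai: 11:15-12:45, 13:30-15:00, 16:15-16:45.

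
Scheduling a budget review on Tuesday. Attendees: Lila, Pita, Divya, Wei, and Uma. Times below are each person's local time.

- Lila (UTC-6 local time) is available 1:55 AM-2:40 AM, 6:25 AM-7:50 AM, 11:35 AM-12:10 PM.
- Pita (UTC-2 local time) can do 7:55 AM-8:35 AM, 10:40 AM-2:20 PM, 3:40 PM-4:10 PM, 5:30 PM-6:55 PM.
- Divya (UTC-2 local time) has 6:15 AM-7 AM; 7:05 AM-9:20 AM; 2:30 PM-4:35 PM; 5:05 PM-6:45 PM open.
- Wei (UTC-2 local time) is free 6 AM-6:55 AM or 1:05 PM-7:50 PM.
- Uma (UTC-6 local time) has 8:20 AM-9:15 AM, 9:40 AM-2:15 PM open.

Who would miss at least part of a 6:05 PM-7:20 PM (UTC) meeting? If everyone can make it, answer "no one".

Divya, Lila, Pita

Lila in UTC: 07:55-08:40, 12:25-13:50, 17:35-18:10 (add 6h to convert from UTC-6).
Pita in UTC: 09:55-10:35, 12:40-16:20, 17:40-18:10, 19:30-20:55 (add 2h to convert from UTC-2).
Divya in UTC: 08:15-09:00, 09:05-11:20, 16:30-18:35, 19:05-20:45 (add 2h to convert from UTC-2).
Wei in UTC: 08:00-08:55, 15:05-21:50 (add 2h to convert from UTC-2).
Uma in UTC: 14:20-15:15, 15:40-20:15 (add 6h to convert from UTC-6).
Lila: not fully free for 18:05-19:20. Pita: not fully free for 18:05-19:20. Divya: not fully free for 18:05-19:20. Wei: free for 18:05-19:20. Uma: free for 18:05-19:20.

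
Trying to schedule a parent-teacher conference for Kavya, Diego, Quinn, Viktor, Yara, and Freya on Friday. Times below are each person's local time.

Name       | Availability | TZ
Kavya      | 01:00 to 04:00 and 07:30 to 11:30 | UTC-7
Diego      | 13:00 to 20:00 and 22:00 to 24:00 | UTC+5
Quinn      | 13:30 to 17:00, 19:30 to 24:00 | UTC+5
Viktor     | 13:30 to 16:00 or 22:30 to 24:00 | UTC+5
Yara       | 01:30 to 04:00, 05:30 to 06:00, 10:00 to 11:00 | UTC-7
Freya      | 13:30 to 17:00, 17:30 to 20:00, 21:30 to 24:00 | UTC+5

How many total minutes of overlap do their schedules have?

Kavya in UTC: 08:00-11:00, 14:30-18:30 (add 7h to convert from UTC-7).
Diego in UTC: 08:00-15:00, 17:00-19:00 (subtract 5h to convert from UTC+5).
Quinn in UTC: 08:30-12:00, 14:30-19:00 (subtract 5h to convert from UTC+5).
Viktor in UTC: 08:30-11:00, 17:30-19:00 (subtract 5h to convert from UTC+5).
Yara in UTC: 08:30-11:00, 12:30-13:00, 17:00-18:00 (add 7h to convert from UTC-7).
Freya in UTC: 08:30-12:00, 12:30-15:00, 16:30-19:00 (subtract 5h to convert from UTC+5).
Kavya ∩ Diego: 08:00-11:00, 14:30-15:00, 17:00-18:30.
Kavya ∩ Diego ∩ Quinn: 08:30-11:00, 14:30-15:00, 17:00-18:30.
Kavya ∩ Diego ∩ Quinn ∩ Viktor: 08:30-11:00, 17:30-18:30.
Kavya ∩ Diego ∩ Quinn ∩ Viktor ∩ Yara: 08:30-11:00, 17:30-18:00.
Kavya ∩ Diego ∩ Quinn ∩ Viktor ∩ Yara ∩ Freya: 08:30-11:00, 17:30-18:00.
Those are the intersection windows.
Summing the common windows: 150 + 30 = 180 minutes.

180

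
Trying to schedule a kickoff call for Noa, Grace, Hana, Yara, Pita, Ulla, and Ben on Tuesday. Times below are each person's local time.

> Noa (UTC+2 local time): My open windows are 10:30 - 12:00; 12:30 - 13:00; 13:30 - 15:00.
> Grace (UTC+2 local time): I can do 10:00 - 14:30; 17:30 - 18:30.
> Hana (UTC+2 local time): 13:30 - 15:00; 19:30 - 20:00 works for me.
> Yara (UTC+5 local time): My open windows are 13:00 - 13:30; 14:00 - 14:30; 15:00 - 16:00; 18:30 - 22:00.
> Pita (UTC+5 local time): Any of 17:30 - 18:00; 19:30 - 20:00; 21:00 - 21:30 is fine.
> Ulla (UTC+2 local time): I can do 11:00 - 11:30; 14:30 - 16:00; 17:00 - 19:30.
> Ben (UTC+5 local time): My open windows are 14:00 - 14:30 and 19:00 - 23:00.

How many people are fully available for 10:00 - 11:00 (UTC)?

Noa in UTC: 08:30-10:00, 10:30-11:00, 11:30-13:00 (subtract 2h to convert from UTC+2).
Grace in UTC: 08:00-12:30, 15:30-16:30 (subtract 2h to convert from UTC+2).
Hana in UTC: 11:30-13:00, 17:30-18:00 (subtract 2h to convert from UTC+2).
Yara in UTC: 08:00-08:30, 09:00-09:30, 10:00-11:00, 13:30-17:00 (subtract 5h to convert from UTC+5).
Pita in UTC: 12:30-13:00, 14:30-15:00, 16:00-16:30 (subtract 5h to convert from UTC+5).
Ulla in UTC: 09:00-09:30, 12:30-14:00, 15:00-17:30 (subtract 2h to convert from UTC+2).
Ben in UTC: 09:00-09:30, 14:00-18:00 (subtract 5h to convert from UTC+5).
Grace and Yara can make the full 10:00-11:00 slot — that's 2.

2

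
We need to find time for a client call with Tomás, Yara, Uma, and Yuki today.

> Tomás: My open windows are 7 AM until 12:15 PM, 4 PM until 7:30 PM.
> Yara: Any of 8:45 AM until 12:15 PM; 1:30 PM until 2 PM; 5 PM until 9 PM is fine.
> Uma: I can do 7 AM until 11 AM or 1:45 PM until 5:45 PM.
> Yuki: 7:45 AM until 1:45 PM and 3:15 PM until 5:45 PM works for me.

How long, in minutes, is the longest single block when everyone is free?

135

Tomás ∩ Yara: 08:45-12:15, 17:00-19:30.
Tomás ∩ Yara ∩ Uma: 08:45-11:00, 17:00-17:45.
Tomás ∩ Yara ∩ Uma ∩ Yuki: 08:45-11:00, 17:00-17:45.
So the common availability across everyone is 08:45-11:00, 17:00-17:45.
The longest is 08:45-11:00 at 135 minutes.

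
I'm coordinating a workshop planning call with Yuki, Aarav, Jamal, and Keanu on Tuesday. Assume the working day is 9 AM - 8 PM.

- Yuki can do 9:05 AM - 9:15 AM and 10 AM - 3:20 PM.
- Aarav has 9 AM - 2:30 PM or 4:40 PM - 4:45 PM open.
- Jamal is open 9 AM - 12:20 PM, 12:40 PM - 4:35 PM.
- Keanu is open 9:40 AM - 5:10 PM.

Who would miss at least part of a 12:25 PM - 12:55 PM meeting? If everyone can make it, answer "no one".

Yuki: free for 12:25-12:55. Aarav: free for 12:25-12:55. Jamal: not fully free for 12:25-12:55. Keanu: free for 12:25-12:55.

Jamal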